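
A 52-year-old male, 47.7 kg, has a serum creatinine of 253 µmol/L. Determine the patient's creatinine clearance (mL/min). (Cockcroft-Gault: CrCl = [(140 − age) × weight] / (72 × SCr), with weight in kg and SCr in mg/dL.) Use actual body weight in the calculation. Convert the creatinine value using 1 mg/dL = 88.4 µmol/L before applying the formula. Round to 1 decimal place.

20.4 mL/min

SCr = 253 / 88.4 = 2.862 mg/dL
CrCl = (140 − 52) × 47.7 / (72 × 2.862) = 4197.6 / 206.06 ≈ 20.4 mL/min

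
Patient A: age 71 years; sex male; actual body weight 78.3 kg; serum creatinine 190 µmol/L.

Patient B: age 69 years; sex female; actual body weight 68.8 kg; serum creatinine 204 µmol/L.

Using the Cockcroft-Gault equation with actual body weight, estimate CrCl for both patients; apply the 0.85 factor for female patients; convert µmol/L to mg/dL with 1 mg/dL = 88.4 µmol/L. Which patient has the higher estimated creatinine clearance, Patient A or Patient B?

Patient A: SCr = 190 / 88.4 = 2.149 mg/dL
Patient A: CrCl = (140 − 71) × 78.3 / (72 × 2.149) = 5402.7 / 154.73 ≈ 34.9 mL/min
Patient B: SCr = 204 / 88.4 = 2.308 mg/dL
Patient B: CrCl = (140 − 69) × 68.8 / (72 × 2.308) × 0.85 = 4884.8 / 166.18 × 0.85 ≈ 25.0 mL/min
34.9 vs 25.0 mL/min → Patient A is higher.

Patient A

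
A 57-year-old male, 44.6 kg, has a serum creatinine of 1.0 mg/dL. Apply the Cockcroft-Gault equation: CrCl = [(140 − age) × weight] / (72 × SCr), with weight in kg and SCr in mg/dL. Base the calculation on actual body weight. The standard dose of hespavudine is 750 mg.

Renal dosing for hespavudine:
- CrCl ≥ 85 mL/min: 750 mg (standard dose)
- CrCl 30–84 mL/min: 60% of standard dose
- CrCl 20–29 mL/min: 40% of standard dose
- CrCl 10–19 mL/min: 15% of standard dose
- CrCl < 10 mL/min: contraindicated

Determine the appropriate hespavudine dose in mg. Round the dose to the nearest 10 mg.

450 mg

CrCl = (140 − 57) × 44.6 / (72 × 1) = 3701.8 / 72.00 ≈ 51.4 mL/min
CrCl ≈ 51 mL/min → bracket 30–84 mL/min.
60% of 750 mg = 450 mg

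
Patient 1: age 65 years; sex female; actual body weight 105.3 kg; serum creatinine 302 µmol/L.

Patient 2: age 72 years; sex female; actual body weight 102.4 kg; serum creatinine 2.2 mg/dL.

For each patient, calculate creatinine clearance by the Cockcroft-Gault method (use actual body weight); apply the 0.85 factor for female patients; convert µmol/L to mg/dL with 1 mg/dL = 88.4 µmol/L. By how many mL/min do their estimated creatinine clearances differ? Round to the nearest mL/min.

Patient 1: SCr = 302 / 88.4 = 3.416 mg/dL
Patient 1: CrCl = (140 − 65) × 105.3 / (72 × 3.416) × 0.85 = 7897.5 / 245.95 × 0.85 ≈ 27.3 mL/min
Patient 2: CrCl = (140 − 72) × 102.4 / (72 × 2.2) × 0.85 = 6963.2 / 158.40 × 0.85 ≈ 37.4 mL/min
|27.3 − 37.4| = 10.1 mL/min

10 mL/min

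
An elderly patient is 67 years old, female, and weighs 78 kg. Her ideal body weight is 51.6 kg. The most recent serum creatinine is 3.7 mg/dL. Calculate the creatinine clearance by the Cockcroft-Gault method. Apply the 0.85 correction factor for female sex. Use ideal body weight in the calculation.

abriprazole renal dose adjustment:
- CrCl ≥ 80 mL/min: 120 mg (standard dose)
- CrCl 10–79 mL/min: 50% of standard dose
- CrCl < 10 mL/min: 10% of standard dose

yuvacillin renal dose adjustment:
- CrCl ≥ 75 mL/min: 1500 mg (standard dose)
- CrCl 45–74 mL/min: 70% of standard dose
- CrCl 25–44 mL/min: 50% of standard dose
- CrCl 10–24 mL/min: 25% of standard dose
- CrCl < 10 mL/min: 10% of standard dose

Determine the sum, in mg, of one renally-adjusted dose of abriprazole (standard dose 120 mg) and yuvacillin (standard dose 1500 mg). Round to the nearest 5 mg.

435 mg

CrCl = (140 − 67) × 51.6 / (72 × 3.7) × 0.85 = 3766.8 / 266.40 × 0.85 ≈ 12.0 mL/min
CrCl ≈ 12 mL/min.
abriprazole: 10–79 mL/min → 50% of 120 mg = 60 mg.
yuvacillin: 10–24 mL/min → 25% of 1500 mg = 375 mg.
Total = 60 + 375 = 435 mg.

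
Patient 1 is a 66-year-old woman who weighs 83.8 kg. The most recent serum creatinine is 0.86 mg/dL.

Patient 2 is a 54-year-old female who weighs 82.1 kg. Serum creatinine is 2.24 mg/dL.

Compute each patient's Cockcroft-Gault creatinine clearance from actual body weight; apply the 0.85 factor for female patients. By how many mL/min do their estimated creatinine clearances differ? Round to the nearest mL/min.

48 mL/min

Patient 1: CrCl = (140 − 66) × 83.8 / (72 × 0.86) × 0.85 = 6201.2 / 61.92 × 0.85 ≈ 85.1 mL/min
Patient 2: CrCl = (140 − 54) × 82.1 / (72 × 2.24) × 0.85 = 7060.6 / 161.28 × 0.85 ≈ 37.2 mL/min
|85.1 − 37.2| = 47.9 mL/min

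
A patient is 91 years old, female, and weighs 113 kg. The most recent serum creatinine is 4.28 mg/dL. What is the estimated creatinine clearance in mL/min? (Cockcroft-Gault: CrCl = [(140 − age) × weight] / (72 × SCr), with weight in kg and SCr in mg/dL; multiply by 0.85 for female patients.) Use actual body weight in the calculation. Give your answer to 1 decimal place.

15.3 mL/min

CrCl = (140 − 91) × 113 / (72 × 4.28) × 0.85 = 5537.0 / 308.16 × 0.85 ≈ 15.3 mL/min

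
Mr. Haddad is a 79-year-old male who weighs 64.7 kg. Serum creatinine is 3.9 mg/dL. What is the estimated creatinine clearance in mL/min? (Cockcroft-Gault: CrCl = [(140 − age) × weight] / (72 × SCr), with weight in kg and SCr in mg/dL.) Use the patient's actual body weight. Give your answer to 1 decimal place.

CrCl = (140 − 79) × 64.7 / (72 × 3.9) = 3946.7 / 280.80 ≈ 14.1 mL/min

14.1 mL/min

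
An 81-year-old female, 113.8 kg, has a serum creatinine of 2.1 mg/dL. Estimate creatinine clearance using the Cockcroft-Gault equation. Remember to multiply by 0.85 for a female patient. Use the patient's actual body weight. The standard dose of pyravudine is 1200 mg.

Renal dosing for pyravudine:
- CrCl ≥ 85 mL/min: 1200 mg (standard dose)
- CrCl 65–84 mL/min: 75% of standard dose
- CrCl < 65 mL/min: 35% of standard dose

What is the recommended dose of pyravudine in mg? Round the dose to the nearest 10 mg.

420 mg

CrCl = (140 − 81) × 113.8 / (72 × 2.1) × 0.85 = 6714.2 / 151.20 × 0.85 ≈ 37.7 mL/min
CrCl ≈ 38 mL/min → bracket < 65 mL/min.
35% of 1200 mg = 420 mg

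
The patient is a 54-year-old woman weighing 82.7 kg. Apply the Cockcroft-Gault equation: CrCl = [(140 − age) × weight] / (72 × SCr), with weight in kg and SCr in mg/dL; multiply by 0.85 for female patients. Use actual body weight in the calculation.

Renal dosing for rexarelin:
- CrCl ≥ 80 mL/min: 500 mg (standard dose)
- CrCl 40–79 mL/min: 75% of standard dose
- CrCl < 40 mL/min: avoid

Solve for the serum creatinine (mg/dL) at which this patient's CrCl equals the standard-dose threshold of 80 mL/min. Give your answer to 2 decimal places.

1.05 mg/dL

Standard dose requires CrCl ≥ 80 mL/min.
Set (140 − 54) × 82.7 × 0.85 / (72 × SCr) = 80
SCr = (140 − 54) × 82.7 × 0.85 / (72 × 80) = 1.050 mg/dL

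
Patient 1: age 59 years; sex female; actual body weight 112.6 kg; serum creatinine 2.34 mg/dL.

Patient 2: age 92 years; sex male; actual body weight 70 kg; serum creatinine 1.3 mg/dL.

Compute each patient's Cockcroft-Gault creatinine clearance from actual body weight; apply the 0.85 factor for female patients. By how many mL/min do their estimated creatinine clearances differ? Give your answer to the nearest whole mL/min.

10 mL/min

Patient 1: CrCl = (140 − 59) × 112.6 / (72 × 2.34) × 0.85 = 9120.6 / 168.48 × 0.85 ≈ 46.0 mL/min
Patient 2: CrCl = (140 − 92) × 70 / (72 × 1.3) = 3360.0 / 93.60 ≈ 35.9 mL/min
|46.0 − 35.9| = 10.1 mL/min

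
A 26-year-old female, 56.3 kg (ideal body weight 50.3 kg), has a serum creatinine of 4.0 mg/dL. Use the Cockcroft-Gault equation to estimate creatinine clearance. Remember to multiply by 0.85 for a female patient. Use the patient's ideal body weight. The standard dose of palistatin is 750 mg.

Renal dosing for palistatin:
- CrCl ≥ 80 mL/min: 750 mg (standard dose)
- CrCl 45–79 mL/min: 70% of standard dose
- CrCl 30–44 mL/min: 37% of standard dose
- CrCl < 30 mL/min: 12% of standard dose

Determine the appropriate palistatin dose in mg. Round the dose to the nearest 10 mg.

90 mg

CrCl = (140 − 26) × 50.3 / (72 × 4) × 0.85 = 5734.2 / 288.00 × 0.85 ≈ 16.9 mL/min
CrCl ≈ 17 mL/min → bracket < 30 mL/min.
12% of 750 mg = 90 mg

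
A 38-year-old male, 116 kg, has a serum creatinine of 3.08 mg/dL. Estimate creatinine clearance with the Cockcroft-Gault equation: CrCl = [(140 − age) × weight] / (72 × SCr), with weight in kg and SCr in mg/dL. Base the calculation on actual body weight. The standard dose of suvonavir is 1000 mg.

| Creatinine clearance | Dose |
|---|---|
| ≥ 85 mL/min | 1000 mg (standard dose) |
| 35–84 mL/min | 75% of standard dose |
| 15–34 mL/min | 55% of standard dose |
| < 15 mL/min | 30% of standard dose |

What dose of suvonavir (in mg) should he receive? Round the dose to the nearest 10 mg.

750 mg

CrCl = (140 − 38) × 116 / (72 × 3.08) = 11832.0 / 221.76 ≈ 53.4 mL/min
CrCl ≈ 53 mL/min → bracket 35–84 mL/min.
75% of 1000 mg = 750 mg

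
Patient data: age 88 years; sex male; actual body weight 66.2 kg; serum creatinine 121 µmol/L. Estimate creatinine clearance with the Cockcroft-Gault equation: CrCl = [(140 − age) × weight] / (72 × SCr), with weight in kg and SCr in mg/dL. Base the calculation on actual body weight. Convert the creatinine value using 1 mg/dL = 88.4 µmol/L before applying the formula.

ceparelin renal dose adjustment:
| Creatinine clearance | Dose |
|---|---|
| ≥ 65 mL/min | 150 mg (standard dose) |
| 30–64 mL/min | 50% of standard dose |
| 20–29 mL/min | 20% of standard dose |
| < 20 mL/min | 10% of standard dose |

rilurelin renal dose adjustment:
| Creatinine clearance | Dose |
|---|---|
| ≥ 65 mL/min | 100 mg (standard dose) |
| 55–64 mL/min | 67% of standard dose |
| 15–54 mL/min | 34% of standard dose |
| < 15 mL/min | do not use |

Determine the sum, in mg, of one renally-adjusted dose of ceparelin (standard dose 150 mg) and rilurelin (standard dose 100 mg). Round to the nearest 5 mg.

110 mg

SCr = 121 / 88.4 = 1.369 mg/dL
CrCl = (140 − 88) × 66.2 / (72 × 1.369) = 3442.4 / 98.57 ≈ 34.9 mL/min
CrCl ≈ 35 mL/min.
ceparelin: 30–64 mL/min → 50% of 150 mg = 75 mg.
rilurelin: 15–54 mL/min → 34% of 100 mg = 34 mg.
Total = 75 + 34 = 109 mg.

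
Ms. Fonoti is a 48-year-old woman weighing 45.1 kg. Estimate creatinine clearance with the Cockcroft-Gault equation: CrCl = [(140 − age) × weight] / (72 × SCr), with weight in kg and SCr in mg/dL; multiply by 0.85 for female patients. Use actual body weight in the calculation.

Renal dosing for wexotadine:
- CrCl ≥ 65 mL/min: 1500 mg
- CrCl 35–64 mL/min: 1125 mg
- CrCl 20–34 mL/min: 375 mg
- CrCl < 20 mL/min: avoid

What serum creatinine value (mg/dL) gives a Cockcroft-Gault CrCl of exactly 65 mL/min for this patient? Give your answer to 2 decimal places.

Standard dose requires CrCl ≥ 65 mL/min.
Set (140 − 48) × 45.1 × 0.85 / (72 × SCr) = 65
SCr = (140 − 48) × 45.1 × 0.85 / (72 × 65) = 0.754 mg/dL

0.75 mg/dL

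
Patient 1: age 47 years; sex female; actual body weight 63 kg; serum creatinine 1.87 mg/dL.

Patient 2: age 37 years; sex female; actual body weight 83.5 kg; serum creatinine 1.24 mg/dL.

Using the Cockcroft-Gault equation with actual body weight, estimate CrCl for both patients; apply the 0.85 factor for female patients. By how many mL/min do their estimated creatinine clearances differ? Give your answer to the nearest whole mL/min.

45 mL/min

Patient 1: CrCl = (140 − 47) × 63 / (72 × 1.87) × 0.85 = 5859.0 / 134.64 × 0.85 ≈ 37.0 mL/min
Patient 2: CrCl = (140 − 37) × 83.5 / (72 × 1.24) × 0.85 = 8600.5 / 89.28 × 0.85 ≈ 81.9 mL/min
|37.0 − 81.9| = 44.9 mL/min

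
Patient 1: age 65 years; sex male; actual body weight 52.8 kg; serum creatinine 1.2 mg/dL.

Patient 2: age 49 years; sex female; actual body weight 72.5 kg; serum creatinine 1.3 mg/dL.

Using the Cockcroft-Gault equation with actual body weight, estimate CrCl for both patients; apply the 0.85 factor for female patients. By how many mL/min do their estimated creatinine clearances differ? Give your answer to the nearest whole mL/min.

Patient 1: CrCl = (140 − 65) × 52.8 / (72 × 1.2) = 3960.0 / 86.40 ≈ 45.8 mL/min
Patient 2: CrCl = (140 − 49) × 72.5 / (72 × 1.3) × 0.85 = 6597.5 / 93.60 × 0.85 ≈ 59.9 mL/min
|45.8 − 59.9| = 14.1 mL/min

14 mL/min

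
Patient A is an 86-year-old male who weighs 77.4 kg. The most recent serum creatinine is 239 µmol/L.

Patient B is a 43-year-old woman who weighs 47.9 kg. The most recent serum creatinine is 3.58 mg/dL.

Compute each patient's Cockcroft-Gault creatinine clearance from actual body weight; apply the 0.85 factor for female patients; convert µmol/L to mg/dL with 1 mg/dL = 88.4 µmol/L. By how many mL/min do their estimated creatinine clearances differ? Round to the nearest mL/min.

6 mL/min

Patient A: SCr = 239 / 88.4 = 2.704 mg/dL
Patient A: CrCl = (140 − 86) × 77.4 / (72 × 2.704) = 4179.6 / 194.69 ≈ 21.5 mL/min
Patient B: CrCl = (140 − 43) × 47.9 / (72 × 3.58) × 0.85 = 4646.3 / 257.76 × 0.85 ≈ 15.3 mL/min
|21.5 − 15.3| = 6.2 mL/min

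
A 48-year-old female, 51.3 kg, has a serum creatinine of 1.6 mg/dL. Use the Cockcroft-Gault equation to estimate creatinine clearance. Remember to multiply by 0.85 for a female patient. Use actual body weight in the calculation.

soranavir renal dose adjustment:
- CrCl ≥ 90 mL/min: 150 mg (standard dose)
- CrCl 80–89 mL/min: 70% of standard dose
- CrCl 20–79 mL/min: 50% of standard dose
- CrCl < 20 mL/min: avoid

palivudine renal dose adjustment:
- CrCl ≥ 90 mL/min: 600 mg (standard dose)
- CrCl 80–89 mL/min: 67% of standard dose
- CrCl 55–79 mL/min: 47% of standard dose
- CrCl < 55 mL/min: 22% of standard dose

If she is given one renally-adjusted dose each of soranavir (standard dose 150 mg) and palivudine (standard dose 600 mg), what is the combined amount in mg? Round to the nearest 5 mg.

CrCl = (140 − 48) × 51.3 / (72 × 1.6) × 0.85 = 4719.6 / 115.20 × 0.85 ≈ 34.8 mL/min
CrCl ≈ 35 mL/min.
soranavir: 20–79 mL/min → 50% of 150 mg = 75 mg.
palivudine: < 55 mL/min → 22% of 600 mg = 132 mg.
Total = 75 + 132 = 207 mg.

205 mg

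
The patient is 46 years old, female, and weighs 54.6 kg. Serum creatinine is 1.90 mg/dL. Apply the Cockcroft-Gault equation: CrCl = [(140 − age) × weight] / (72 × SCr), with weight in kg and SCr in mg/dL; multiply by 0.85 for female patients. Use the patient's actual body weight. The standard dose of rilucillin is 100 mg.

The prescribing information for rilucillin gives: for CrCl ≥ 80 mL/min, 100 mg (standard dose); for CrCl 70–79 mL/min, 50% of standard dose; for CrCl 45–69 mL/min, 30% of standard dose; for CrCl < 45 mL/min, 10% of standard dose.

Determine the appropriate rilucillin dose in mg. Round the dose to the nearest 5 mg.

CrCl = (140 − 46) × 54.6 / (72 × 1.9) × 0.85 = 5132.4 / 136.80 × 0.85 ≈ 31.9 mL/min
CrCl ≈ 32 mL/min → bracket < 45 mL/min.
10% of 100 mg = 10 mg

10 mg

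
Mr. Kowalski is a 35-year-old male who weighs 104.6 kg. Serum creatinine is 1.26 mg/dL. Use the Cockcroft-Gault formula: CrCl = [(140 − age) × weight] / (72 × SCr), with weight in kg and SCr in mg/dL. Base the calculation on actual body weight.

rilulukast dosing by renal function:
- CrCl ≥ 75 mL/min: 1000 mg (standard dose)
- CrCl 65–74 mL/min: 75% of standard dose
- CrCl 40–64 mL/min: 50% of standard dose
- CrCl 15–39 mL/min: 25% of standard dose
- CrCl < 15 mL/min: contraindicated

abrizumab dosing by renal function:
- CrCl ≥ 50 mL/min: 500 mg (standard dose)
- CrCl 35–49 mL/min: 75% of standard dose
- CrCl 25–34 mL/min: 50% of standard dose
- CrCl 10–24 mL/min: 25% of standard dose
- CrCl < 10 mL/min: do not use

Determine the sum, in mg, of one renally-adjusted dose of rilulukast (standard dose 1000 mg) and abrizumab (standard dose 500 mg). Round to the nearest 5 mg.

CrCl = (140 − 35) × 104.6 / (72 × 1.26) = 10983.0 / 90.72 ≈ 121.1 mL/min
CrCl ≈ 121 mL/min.
rilulukast: ≥ 75 mL/min → 100% of 1000 mg = 1000 mg.
abrizumab: ≥ 50 mL/min → 100% of 500 mg = 500 mg.
Total = 1000 + 500 = 1500 mg.

1500 mg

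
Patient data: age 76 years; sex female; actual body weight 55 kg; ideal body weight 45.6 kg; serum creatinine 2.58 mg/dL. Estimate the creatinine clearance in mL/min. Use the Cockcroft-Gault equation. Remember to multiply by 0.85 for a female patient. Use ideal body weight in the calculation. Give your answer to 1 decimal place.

CrCl = (140 − 76) × 45.6 / (72 × 2.58) × 0.85 = 2918.4 / 185.76 × 0.85 ≈ 13.4 mL/min

13.4 mL/min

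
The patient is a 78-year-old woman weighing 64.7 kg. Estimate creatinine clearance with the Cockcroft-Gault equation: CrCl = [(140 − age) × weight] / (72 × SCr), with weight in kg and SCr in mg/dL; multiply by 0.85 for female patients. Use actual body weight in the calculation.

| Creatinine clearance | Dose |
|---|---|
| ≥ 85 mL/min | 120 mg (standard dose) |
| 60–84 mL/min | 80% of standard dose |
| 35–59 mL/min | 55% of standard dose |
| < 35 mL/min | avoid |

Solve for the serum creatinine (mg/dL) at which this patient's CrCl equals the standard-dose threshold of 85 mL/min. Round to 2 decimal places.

Standard dose requires CrCl ≥ 85 mL/min.
Set (140 − 78) × 64.7 × 0.85 / (72 × SCr) = 85
SCr = (140 − 78) × 64.7 × 0.85 / (72 × 85) = 0.557 mg/dL

0.56 mg/dL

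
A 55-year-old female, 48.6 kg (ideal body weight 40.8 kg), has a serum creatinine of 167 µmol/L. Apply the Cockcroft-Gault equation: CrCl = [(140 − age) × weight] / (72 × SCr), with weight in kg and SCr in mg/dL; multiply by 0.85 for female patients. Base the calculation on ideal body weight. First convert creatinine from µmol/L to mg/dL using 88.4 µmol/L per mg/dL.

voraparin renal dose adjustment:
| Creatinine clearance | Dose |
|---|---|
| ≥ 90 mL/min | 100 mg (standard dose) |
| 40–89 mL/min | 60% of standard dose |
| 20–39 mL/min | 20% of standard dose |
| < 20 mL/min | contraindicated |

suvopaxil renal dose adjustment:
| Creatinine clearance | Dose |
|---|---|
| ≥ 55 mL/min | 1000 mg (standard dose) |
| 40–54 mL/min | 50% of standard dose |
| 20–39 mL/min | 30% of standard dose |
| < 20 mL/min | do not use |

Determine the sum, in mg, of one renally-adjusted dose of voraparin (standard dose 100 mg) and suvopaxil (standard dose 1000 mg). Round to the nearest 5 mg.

320 mg

SCr = 167 / 88.4 = 1.889 mg/dL
CrCl = (140 − 55) × 40.8 / (72 × 1.889) × 0.85 = 3468.0 / 136.01 × 0.85 ≈ 21.7 mL/min
CrCl ≈ 22 mL/min.
voraparin: 20–39 mL/min → 20% of 100 mg = 20 mg.
suvopaxil: 20–39 mL/min → 30% of 1000 mg = 300 mg.
Total = 20 + 300 = 320 mg.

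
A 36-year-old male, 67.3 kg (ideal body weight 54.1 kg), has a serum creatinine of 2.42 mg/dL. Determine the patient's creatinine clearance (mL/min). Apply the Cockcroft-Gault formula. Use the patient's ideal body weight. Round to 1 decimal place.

32.3 mL/min

CrCl = (140 − 36) × 54.1 / (72 × 2.42) = 5626.4 / 174.24 ≈ 32.3 mL/min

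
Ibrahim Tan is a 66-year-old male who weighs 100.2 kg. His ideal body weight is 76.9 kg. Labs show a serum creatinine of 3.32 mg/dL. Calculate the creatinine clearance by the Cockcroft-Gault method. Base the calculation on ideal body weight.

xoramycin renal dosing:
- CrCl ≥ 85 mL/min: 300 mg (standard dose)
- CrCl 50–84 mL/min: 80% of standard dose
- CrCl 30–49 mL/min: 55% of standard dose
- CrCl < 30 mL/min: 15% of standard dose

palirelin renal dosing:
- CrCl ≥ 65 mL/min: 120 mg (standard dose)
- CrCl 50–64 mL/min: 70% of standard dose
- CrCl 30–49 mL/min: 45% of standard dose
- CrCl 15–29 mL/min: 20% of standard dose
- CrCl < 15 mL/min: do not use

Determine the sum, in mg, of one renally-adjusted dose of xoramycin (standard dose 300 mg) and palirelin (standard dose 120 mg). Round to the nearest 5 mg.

CrCl = (140 − 66) × 76.9 / (72 × 3.32) = 5690.6 / 239.04 ≈ 23.8 mL/min
CrCl ≈ 24 mL/min.
xoramycin: < 30 mL/min → 15% of 300 mg = 45 mg.
palirelin: 15–29 mL/min → 20% of 120 mg = 24 mg.
Total = 45 + 24 = 69 mg.

70 mg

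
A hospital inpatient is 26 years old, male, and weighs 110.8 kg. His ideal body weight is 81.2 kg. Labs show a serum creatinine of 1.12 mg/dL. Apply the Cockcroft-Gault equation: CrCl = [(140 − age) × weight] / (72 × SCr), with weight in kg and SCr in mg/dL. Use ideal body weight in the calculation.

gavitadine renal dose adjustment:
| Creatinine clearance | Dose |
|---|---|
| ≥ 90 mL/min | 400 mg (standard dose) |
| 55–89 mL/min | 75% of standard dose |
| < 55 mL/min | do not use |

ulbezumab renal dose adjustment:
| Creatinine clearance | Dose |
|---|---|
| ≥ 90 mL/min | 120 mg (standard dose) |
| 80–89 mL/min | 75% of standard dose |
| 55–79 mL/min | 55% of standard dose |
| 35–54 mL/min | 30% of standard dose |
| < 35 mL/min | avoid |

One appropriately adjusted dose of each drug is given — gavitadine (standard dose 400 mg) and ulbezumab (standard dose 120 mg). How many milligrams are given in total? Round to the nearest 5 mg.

520 mg

CrCl = (140 − 26) × 81.2 / (72 × 1.12) = 9256.8 / 80.64 ≈ 114.8 mL/min
CrCl ≈ 115 mL/min.
gavitadine: ≥ 90 mL/min → 100% of 400 mg = 400 mg.
ulbezumab: ≥ 90 mL/min → 100% of 120 mg = 120 mg.
Total = 400 + 120 = 520 mg.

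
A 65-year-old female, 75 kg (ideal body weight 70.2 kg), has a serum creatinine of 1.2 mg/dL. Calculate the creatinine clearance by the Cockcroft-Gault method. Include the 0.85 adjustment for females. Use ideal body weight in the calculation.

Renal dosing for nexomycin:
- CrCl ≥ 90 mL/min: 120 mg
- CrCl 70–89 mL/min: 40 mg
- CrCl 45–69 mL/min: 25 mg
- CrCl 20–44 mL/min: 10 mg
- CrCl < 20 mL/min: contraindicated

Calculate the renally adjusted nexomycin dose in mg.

25 mg

CrCl = (140 − 65) × 70.2 / (72 × 1.2) × 0.85 = 5265.0 / 86.40 × 0.85 ≈ 51.8 mL/min
CrCl ≈ 52 mL/min → bracket 45–69 mL/min.
Dose for this bracket: 25 mg.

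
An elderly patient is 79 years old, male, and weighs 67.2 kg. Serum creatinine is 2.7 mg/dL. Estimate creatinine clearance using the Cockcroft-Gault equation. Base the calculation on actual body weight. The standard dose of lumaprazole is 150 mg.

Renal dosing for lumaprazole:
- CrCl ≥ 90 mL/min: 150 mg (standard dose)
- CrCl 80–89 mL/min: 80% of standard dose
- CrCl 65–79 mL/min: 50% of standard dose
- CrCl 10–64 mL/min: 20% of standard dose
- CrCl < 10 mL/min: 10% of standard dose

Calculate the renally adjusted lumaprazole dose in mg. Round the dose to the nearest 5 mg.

CrCl = (140 − 79) × 67.2 / (72 × 2.7) = 4099.2 / 194.40 ≈ 21.1 mL/min
CrCl ≈ 21 mL/min → bracket 10–64 mL/min.
20% of 150 mg = 30 mg

30 mg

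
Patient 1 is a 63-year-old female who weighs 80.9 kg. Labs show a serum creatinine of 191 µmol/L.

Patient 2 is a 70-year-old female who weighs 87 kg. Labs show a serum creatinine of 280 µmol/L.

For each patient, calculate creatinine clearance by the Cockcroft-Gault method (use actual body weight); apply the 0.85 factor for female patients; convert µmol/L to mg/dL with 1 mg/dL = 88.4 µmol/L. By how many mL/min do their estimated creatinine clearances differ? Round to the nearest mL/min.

11 mL/min

Patient 1: SCr = 191 / 88.4 = 2.161 mg/dL
Patient 1: CrCl = (140 − 63) × 80.9 / (72 × 2.161) × 0.85 = 6229.3 / 155.59 × 0.85 ≈ 34.0 mL/min
Patient 2: SCr = 280 / 88.4 = 3.167 mg/dL
Patient 2: CrCl = (140 − 70) × 87 / (72 × 3.167) × 0.85 = 6090.0 / 228.02 × 0.85 ≈ 22.7 mL/min
|34.0 − 22.7| = 11.3 mL/min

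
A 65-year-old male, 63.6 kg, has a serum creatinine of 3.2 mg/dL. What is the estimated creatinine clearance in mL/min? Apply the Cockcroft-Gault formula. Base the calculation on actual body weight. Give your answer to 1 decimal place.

CrCl = (140 − 65) × 63.6 / (72 × 3.2) = 4770.0 / 230.40 ≈ 20.7 mL/min

20.7 mL/min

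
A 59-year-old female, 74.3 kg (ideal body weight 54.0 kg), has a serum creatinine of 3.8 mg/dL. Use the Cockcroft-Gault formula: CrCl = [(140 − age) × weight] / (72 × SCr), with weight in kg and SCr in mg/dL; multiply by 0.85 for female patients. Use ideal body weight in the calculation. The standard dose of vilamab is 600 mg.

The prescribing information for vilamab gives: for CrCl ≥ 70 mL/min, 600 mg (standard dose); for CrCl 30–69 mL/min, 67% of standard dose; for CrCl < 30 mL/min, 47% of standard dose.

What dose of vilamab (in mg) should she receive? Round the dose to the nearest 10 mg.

280 mg

CrCl = (140 − 59) × 54 / (72 × 3.8) × 0.85 = 4374.0 / 273.60 × 0.85 ≈ 13.6 mL/min
CrCl ≈ 14 mL/min → bracket < 30 mL/min.
47% of 600 mg = 282 mg → 280 mg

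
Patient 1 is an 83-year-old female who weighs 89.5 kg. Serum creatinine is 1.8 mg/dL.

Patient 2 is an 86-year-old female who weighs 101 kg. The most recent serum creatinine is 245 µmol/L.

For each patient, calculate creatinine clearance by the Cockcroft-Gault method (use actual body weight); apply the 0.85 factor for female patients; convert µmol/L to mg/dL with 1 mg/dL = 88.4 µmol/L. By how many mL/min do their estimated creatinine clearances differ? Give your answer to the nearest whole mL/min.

10 mL/min

Patient 1: CrCl = (140 − 83) × 89.5 / (72 × 1.8) × 0.85 = 5101.5 / 129.60 × 0.85 ≈ 33.5 mL/min
Patient 2: SCr = 245 / 88.4 = 2.771 mg/dL
Patient 2: CrCl = (140 − 86) × 101 / (72 × 2.771) × 0.85 = 5454.0 / 199.51 × 0.85 ≈ 23.2 mL/min
|33.5 − 23.2| = 10.3 mL/min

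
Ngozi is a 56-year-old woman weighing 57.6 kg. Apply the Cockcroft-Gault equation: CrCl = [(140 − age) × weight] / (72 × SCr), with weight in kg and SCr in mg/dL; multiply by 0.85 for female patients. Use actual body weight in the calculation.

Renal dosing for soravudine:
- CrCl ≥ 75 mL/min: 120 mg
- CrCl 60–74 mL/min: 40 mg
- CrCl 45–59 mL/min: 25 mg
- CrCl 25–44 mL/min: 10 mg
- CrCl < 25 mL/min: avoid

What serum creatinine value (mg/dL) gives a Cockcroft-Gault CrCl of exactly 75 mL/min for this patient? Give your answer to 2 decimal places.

0.76 mg/dL

Standard dose requires CrCl ≥ 75 mL/min.
Set (140 − 56) × 57.6 × 0.85 / (72 × SCr) = 75
SCr = (140 − 56) × 57.6 × 0.85 / (72 × 75) = 0.762 mg/dL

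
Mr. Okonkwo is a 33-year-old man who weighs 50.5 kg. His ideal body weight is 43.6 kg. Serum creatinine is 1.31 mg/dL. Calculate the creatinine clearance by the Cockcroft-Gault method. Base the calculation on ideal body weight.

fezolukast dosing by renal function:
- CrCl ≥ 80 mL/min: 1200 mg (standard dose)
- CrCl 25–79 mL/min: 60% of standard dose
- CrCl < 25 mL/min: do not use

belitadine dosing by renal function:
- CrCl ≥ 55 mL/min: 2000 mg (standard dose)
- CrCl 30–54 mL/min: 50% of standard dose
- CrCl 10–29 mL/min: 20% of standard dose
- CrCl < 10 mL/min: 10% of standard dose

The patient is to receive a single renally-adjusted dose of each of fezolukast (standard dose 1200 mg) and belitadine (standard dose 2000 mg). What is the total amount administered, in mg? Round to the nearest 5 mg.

CrCl = (140 − 33) × 43.6 / (72 × 1.31) = 4665.2 / 94.32 ≈ 49.5 mL/min
CrCl ≈ 49 mL/min.
fezolukast: 25–79 mL/min → 60% of 1200 mg = 720 mg.
belitadine: 30–54 mL/min → 50% of 2000 mg = 1000 mg.
Total = 720 + 1000 = 1720 mg.

1720 mg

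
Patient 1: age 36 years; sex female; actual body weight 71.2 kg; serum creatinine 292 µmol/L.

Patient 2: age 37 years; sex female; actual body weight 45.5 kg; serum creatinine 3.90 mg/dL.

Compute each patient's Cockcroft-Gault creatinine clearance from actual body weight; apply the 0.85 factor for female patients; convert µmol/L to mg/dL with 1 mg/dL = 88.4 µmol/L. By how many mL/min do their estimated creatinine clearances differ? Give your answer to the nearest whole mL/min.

Patient 1: SCr = 292 / 88.4 = 3.303 mg/dL
Patient 1: CrCl = (140 − 36) × 71.2 / (72 × 3.303) × 0.85 = 7404.8 / 237.82 × 0.85 ≈ 26.5 mL/min
Patient 2: CrCl = (140 − 37) × 45.5 / (72 × 3.9) × 0.85 = 4686.5 / 280.80 × 0.85 ≈ 14.2 mL/min
|26.5 − 14.2| = 12.3 mL/min

12 mL/min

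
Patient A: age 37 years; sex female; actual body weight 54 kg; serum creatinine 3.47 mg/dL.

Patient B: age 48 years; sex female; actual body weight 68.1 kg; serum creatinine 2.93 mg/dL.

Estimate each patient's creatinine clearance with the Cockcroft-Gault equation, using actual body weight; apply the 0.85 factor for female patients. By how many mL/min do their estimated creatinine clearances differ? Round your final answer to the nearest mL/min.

6 mL/min

Patient A: CrCl = (140 − 37) × 54 / (72 × 3.47) × 0.85 = 5562.0 / 249.84 × 0.85 ≈ 18.9 mL/min
Patient B: CrCl = (140 − 48) × 68.1 / (72 × 2.93) × 0.85 = 6265.2 / 210.96 × 0.85 ≈ 25.2 mL/min
|18.9 − 25.2| = 6.3 mL/min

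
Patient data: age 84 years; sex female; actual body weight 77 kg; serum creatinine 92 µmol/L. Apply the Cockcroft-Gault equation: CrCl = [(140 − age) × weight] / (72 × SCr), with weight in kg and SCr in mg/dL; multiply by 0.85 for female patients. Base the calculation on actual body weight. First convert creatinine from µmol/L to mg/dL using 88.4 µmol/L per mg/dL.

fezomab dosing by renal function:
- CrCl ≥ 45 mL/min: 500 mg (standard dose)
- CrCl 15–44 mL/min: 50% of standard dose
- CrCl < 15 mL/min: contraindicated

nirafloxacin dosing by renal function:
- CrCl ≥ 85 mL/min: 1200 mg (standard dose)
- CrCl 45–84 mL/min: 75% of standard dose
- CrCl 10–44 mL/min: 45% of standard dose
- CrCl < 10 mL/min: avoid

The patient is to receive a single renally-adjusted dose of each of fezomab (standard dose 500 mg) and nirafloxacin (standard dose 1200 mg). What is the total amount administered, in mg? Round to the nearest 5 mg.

1400 mg

SCr = 92 / 88.4 = 1.041 mg/dL
CrCl = (140 − 84) × 77 / (72 × 1.041) × 0.85 = 4312.0 / 74.95 × 0.85 ≈ 48.9 mL/min
CrCl ≈ 49 mL/min.
fezomab: ≥ 45 mL/min → 100% of 500 mg = 500 mg.
nirafloxacin: 45–84 mL/min → 75% of 1200 mg = 900 mg.
Total = 500 + 900 = 1400 mg.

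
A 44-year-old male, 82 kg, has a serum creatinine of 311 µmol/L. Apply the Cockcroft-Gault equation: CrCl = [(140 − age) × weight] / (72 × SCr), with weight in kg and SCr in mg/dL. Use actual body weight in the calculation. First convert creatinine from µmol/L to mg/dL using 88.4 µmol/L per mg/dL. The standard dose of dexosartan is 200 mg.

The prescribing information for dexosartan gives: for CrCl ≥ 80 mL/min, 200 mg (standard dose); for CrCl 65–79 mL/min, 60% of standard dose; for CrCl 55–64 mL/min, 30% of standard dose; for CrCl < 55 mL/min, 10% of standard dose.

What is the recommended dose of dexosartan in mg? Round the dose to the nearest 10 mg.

SCr = 311 / 88.4 = 3.518 mg/dL
CrCl = (140 − 44) × 82 / (72 × 3.518) = 7872.0 / 253.30 ≈ 31.1 mL/min
CrCl ≈ 31 mL/min → bracket < 55 mL/min.
10% of 200 mg = 20 mg

20 mg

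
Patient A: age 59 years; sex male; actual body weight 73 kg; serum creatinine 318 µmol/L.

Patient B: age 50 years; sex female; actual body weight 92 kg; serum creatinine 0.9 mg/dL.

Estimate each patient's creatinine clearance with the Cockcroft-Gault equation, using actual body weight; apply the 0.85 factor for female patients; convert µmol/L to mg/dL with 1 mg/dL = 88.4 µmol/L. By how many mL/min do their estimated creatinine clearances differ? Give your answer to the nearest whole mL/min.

86 mL/min

Patient A: SCr = 318 / 88.4 = 3.597 mg/dL
Patient A: CrCl = (140 − 59) × 73 / (72 × 3.597) = 5913.0 / 258.98 ≈ 22.8 mL/min
Patient B: CrCl = (140 − 50) × 92 / (72 × 0.9) × 0.85 = 8280.0 / 64.80 × 0.85 ≈ 108.6 mL/min
|22.8 − 108.6| = 85.8 mL/min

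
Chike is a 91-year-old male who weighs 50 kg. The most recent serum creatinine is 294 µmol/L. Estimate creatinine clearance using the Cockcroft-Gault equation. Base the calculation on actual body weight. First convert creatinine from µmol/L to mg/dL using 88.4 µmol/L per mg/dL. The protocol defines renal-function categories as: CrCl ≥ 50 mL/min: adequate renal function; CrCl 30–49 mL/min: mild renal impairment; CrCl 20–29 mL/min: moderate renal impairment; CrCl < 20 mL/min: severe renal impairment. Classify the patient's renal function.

severe renal impairment

SCr = 294 / 88.4 = 3.326 mg/dL
CrCl = (140 − 91) × 50 / (72 × 3.326) = 2450.0 / 239.47 ≈ 10.2 mL/min
10 mL/min falls in the 'severe renal impairment' range.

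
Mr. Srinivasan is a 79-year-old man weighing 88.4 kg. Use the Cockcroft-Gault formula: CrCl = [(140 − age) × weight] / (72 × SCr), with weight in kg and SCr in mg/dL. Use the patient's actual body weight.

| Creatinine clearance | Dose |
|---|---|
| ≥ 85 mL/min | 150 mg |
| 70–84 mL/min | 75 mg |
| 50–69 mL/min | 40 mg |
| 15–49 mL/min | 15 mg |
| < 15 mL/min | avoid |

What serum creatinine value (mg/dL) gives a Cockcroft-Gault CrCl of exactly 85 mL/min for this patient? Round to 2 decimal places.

0.88 mg/dL

Standard dose requires CrCl ≥ 85 mL/min.
Set (140 − 79) × 88.4 / (72 × SCr) = 85
SCr = (140 − 79) × 88.4 / (72 × 85) = 0.881 mg/dL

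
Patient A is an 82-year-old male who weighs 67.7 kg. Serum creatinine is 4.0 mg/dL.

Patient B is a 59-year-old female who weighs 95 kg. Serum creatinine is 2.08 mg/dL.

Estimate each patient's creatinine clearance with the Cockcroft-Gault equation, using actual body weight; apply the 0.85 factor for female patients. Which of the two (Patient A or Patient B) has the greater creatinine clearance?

Patient A: CrCl = (140 − 82) × 67.7 / (72 × 4) = 3926.6 / 288.00 ≈ 13.6 mL/min
Patient B: CrCl = (140 − 59) × 95 / (72 × 2.08) × 0.85 = 7695.0 / 149.76 × 0.85 ≈ 43.7 mL/min
13.6 vs 43.7 mL/min → Patient B is higher.

Patient B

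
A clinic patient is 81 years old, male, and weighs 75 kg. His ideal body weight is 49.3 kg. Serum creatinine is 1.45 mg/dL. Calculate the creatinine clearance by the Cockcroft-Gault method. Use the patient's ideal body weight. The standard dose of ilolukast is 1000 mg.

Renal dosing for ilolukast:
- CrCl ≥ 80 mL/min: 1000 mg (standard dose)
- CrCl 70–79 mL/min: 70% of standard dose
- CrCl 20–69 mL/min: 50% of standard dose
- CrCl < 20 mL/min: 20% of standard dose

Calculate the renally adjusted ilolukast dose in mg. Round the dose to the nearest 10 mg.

CrCl = (140 − 81) × 49.3 / (72 × 1.45) = 2908.7 / 104.40 ≈ 27.9 mL/min
CrCl ≈ 28 mL/min → bracket 20–69 mL/min.
50% of 1000 mg = 500 mg

500 mg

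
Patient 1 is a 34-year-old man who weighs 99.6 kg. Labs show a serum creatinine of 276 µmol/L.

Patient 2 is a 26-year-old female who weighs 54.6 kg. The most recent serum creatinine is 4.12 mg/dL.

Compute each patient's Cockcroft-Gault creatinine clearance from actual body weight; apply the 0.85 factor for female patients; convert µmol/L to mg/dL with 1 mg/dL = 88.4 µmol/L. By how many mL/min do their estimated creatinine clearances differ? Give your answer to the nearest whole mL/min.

29 mL/min

Patient 1: SCr = 276 / 88.4 = 3.122 mg/dL
Patient 1: CrCl = (140 − 34) × 99.6 / (72 × 3.122) = 10557.6 / 224.78 ≈ 47.0 mL/min
Patient 2: CrCl = (140 − 26) × 54.6 / (72 × 4.12) × 0.85 = 6224.4 / 296.64 × 0.85 ≈ 17.8 mL/min
|47.0 − 17.8| = 29.2 mL/min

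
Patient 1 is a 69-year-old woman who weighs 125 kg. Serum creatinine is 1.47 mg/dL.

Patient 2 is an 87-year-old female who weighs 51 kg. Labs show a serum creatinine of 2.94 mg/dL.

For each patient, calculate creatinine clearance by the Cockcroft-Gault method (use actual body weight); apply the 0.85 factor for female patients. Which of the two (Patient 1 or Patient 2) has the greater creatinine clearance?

Patient 1

Patient 1: CrCl = (140 − 69) × 125 / (72 × 1.47) × 0.85 = 8875.0 / 105.84 × 0.85 ≈ 71.3 mL/min
Patient 2: CrCl = (140 − 87) × 51 / (72 × 2.94) × 0.85 = 2703.0 / 211.68 × 0.85 ≈ 10.9 mL/min
71.3 vs 10.9 mL/min → Patient 1 is higher.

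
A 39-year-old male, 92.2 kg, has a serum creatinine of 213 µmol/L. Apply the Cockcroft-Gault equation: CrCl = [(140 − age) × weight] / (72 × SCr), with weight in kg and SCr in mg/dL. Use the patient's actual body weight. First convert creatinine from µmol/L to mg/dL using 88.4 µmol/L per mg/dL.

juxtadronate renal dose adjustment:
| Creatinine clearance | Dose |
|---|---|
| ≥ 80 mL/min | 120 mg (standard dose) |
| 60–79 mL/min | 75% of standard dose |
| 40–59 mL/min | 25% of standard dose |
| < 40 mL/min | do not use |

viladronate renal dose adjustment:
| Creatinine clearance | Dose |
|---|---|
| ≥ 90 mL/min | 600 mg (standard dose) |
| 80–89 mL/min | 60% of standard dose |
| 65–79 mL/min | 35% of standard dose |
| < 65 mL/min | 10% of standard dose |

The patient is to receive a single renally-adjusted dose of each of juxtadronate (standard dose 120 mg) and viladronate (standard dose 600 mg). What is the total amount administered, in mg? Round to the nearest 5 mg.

SCr = 213 / 88.4 = 2.41 mg/dL
CrCl = (140 − 39) × 92.2 / (72 × 2.41) = 9312.2 / 173.52 ≈ 53.7 mL/min
CrCl ≈ 54 mL/min.
juxtadronate: 40–59 mL/min → 25% of 120 mg = 30 mg.
viladronate: < 65 mL/min → 10% of 600 mg = 60 mg.
Total = 30 + 60 = 90 mg.

90 mg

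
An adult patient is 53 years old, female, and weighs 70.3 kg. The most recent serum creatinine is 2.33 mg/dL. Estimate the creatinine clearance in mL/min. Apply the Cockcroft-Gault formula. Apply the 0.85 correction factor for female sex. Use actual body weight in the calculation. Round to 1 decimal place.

31.0 mL/min

CrCl = (140 − 53) × 70.3 / (72 × 2.33) × 0.85 = 6116.1 / 167.76 × 0.85 ≈ 31.0 mL/min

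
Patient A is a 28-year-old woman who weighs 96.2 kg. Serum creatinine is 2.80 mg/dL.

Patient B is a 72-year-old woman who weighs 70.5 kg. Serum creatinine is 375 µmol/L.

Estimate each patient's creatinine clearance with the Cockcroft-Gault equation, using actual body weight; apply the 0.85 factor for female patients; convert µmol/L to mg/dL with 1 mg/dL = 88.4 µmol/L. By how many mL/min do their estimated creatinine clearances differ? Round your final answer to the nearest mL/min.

32 mL/min

Patient A: CrCl = (140 − 28) × 96.2 / (72 × 2.8) × 0.85 = 10774.4 / 201.60 × 0.85 ≈ 45.4 mL/min
Patient B: SCr = 375 / 88.4 = 4.242 mg/dL
Patient B: CrCl = (140 − 72) × 70.5 / (72 × 4.242) × 0.85 = 4794.0 / 305.42 × 0.85 ≈ 13.3 mL/min
|45.4 − 13.3| = 32.1 mL/min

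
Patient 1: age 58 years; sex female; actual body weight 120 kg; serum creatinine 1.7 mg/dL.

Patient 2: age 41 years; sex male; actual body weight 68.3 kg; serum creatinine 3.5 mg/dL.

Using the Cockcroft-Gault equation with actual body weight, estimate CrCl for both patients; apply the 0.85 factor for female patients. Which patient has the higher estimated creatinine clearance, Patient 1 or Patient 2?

Patient 1: CrCl = (140 − 58) × 120 / (72 × 1.7) × 0.85 = 9840.0 / 122.40 × 0.85 ≈ 68.3 mL/min
Patient 2: CrCl = (140 − 41) × 68.3 / (72 × 3.5) = 6761.7 / 252.00 ≈ 26.8 mL/min
68.3 vs 26.8 mL/min → Patient 1 is higher.

Patient 1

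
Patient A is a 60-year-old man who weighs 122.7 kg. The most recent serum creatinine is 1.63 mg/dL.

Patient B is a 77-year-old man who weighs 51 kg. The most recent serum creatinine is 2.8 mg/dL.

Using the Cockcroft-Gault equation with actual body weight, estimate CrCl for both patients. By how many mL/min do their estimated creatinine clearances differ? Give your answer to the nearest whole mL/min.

Patient A: CrCl = (140 − 60) × 122.7 / (72 × 1.63) = 9816.0 / 117.36 ≈ 83.6 mL/min
Patient B: CrCl = (140 − 77) × 51 / (72 × 2.8) = 3213.0 / 201.60 ≈ 15.9 mL/min
|83.6 − 15.9| = 67.7 mL/min

68 mL/min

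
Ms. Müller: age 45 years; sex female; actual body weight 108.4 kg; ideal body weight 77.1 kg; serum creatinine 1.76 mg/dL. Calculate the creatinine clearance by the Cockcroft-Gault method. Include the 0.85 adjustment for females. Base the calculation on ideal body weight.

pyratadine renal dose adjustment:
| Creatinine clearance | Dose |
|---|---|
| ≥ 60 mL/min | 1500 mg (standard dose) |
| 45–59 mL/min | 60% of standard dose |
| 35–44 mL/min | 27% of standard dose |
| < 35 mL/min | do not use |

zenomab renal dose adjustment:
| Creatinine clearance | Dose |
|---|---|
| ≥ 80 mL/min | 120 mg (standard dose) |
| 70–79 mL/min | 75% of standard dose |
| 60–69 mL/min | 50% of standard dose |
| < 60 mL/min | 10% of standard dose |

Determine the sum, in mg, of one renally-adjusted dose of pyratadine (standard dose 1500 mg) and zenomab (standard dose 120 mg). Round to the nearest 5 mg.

910 mg

CrCl = (140 − 45) × 77.1 / (72 × 1.76) × 0.85 = 7324.5 / 126.72 × 0.85 ≈ 49.1 mL/min
CrCl ≈ 49 mL/min.
pyratadine: 45–59 mL/min → 60% of 1500 mg = 900 mg.
zenomab: < 60 mL/min → 10% of 120 mg = 12 mg.
Total = 900 + 12 = 912 mg.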